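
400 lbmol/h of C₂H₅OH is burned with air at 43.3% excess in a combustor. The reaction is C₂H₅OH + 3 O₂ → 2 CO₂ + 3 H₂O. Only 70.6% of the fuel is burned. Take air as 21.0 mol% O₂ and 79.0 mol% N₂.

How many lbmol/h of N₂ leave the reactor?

6470 lbmol/h

Stoichiometric O₂ = 3 × 400 = 1200 lbmol/h; O₂ fed = 1200 × 1.433 = 1720 lbmol/h.
N₂ fed = 1720 × 79/21 = 6469 lbmol/h.
Fuel reacted = 0.706 × 400 → ξ = 282.4 lbmol/h.
Outlet (n = n₀ + ν ξ):
  C₂H₅OH: 400 − 1(282.4) = 117.6
  O₂: 1720 − 3(282.4) = 872.4
  N₂: 6469 (inert)
  CO₂: 0 + 2(282.4) = 564.8
  H₂O: 0 + 3(282.4) = 847.2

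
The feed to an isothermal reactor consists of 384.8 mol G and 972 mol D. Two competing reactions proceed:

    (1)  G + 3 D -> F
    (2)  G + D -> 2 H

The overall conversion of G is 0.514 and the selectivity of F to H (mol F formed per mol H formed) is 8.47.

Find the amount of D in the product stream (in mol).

Conversion of G: G consumed = 0.514 × 384.8 = 197.8 mol = 1ξ₁ + 1ξ₂.
Selectivity: 1ξ₁ / (2ξ₂) = 8.47 → ξ₁ = 16.94 ξ₂.
Substitute: (1·16.94 + 1) ξ₂ = 197.8 → ξ₂ = 11.02 mol, ξ₁ = 186.8 mol.
Outlet amounts (n = n₀ + Σ ν·ξ):
  G: 384.8 − 1(186.8) − 1(11.02) = 187
  D: 972 − 3(186.8) − 1(11.02) = 400.7
  F: 0 + 1(186.8) = 186.8
  H: 0 + 2(11.02) = 22.05

401 mol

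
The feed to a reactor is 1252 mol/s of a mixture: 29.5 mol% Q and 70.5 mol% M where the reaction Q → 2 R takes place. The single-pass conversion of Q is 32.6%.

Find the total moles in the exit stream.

1370 mol/s

Q reacted = 0.326 × 369.3 = 120.4 mol/s; ν_Q = −1, so ξ = 120.4/1 = 120.4 mol/s.
Outlet amounts (n = n₀ + ν ξ):
  Q: 369.3 − 1(120.4) = 248.9
  R: 0 + 2(120.4) = 240.8
  M: 882.7 (inert)
Total out = 248.9 + 240.8 + 882.7 = 1372 mol/s.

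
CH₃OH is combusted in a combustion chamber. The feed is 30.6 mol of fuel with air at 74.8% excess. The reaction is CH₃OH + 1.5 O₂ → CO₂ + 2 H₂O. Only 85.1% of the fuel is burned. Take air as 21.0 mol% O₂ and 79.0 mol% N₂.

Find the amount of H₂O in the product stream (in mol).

52.1 mol

Stoichiometric O₂ = 1.5 × 30.6 = 45.9 mol; O₂ fed = 45.9 × 1.748 = 80.23 mol.
N₂ fed = 80.23 × 79/21 = 301.8 mol.
Fuel reacted = 0.851 × 30.6 → ξ = 26.04 mol.
Outlet (n = n₀ + ν ξ):
  CH₃OH: 30.6 − 1(26.04) = 4.559
  O₂: 80.23 − 1.5(26.04) = 41.17
  N₂: 301.8 (inert)
  CO₂: 0 + 1(26.04) = 26.04
  H₂O: 0 + 2(26.04) = 52.08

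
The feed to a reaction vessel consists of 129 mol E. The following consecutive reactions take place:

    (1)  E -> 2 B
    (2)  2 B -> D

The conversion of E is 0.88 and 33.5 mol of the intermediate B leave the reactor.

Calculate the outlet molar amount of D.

Conversion of E: E consumed = 1ξ₁ = 0.88 × 129 → ξ₁ = 113.5 mol.
B balance: n_B = 0 + 2ξ₁ − 2ξ₂ = 33.5 → ξ₂ = (2·113.5 − 33.5)/2 = 96.77 mol.
Outlet amounts (n = n₀ + Σ ν·ξ):
  E: 129 − 1(113.5) = 15.48
  B: 0 + 2(113.5) − 2(96.77) = 33.5
  D: 0 + 1(96.77) = 96.77

96.8 mol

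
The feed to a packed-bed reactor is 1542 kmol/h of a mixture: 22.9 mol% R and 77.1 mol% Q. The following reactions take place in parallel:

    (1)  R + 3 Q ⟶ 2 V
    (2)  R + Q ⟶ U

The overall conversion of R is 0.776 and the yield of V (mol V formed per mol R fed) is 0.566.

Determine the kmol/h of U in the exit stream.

174 kmol/h

Yield of V: 2ξ₁ / 353.1 = 0.566 → ξ₁ = 99.93 kmol/h.
Conversion of R: 1ξ₁ + 1ξ₂ = 0.776 × 353.1 = 274 → ξ₂ = 174.1 kmol/h.
Outlet amounts (n = n₀ + Σ ν·ξ):
  R: 353.1 − 1(99.93) − 1(174.1) = 79.1
  Q: 1189 − 3(99.93) − 1(174.1) = 715
  V: 0 + 2(99.93) = 199.9
  U: 0 + 1(174.1) = 174.1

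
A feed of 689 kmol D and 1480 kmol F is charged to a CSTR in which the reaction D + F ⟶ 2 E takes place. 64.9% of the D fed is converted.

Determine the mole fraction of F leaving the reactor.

0.476

D reacted = 0.649 × 689 = 447.2 kmol; ν_D = −1, so ξ = 447.2/1 = 447.2 kmol.
Outlet amounts (n = n₀ + ν ξ):
  D: 689 − 1(447.2) = 241.8
  F: 1480 − 1(447.2) = 1033
  E: 0 + 2(447.2) = 894.3
Total out = 2169 kmol; y_F = 1033 / 2169 = 0.4762.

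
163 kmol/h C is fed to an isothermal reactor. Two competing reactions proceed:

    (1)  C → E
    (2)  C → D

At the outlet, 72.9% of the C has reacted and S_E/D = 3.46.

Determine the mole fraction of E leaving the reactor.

Conversion of C: C consumed = 0.729 × 163 = 118.8 kmol/h = 1ξ₁ + 1ξ₂.
Selectivity: 1ξ₁ / (1ξ₂) = 3.46 → ξ₁ = 3.46 ξ₂.
Substitute: (1·3.46 + 1) ξ₂ = 118.8 → ξ₂ = 26.64 kmol/h, ξ₁ = 92.18 kmol/h.
Outlet amounts (n = n₀ + Σ ν·ξ):
  C: 163 − 1(92.18) − 1(26.64) = 44.17
  E: 0 + 1(92.18) = 92.18
  D: 0 + 1(26.64) = 26.64
Total out = 163 kmol/h; y_E = 92.18 / 163 = 0.5655.

0.566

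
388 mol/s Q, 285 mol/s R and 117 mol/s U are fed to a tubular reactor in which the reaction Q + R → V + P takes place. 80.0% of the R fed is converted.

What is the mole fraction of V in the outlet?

0.289

R reacted = 0.8 × 285 = 228 mol/s; ν_R = −1, so ξ = 228/1 = 228 mol/s.
Outlet amounts (n = n₀ + ν ξ):
  Q: 388 − 1(228) = 160
  R: 285 − 1(228) = 57
  V: 0 + 1(228) = 228
  P: 0 + 1(228) = 228
  U: 117 (inert)
Total out = 790 mol/s; y_V = 228 / 790 = 0.2886.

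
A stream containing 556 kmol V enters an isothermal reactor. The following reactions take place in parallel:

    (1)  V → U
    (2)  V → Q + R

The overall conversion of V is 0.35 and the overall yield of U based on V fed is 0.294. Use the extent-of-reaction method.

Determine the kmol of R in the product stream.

31.1 kmol

Yield of U: 1ξ₁ / 556 = 0.294 → ξ₁ = 163.5 kmol.
Conversion of V: 1ξ₁ + 1ξ₂ = 0.35 × 556 = 194.6 → ξ₂ = 31.14 kmol.
Outlet amounts (n = n₀ + Σ ν·ξ):
  V: 556 − 1(163.5) − 1(31.14) = 361.4
  U: 0 + 1(163.5) = 163.5
  Q: 0 + 1(31.14) = 31.14
  R: 0 + 1(31.14) = 31.14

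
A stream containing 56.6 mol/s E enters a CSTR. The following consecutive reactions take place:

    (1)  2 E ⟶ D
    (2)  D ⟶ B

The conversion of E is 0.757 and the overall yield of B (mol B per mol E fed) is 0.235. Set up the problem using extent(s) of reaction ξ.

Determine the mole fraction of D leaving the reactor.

Conversion of E: E consumed = 2ξ₁ = 0.757 × 56.6 → ξ₁ = 21.42 mol/s.
Yield of B: 1ξ₂ / 56.6 = 0.235 → ξ₂ = 13.3 mol/s.
Outlet amounts (n = n₀ + Σ ν·ξ):
  E: 56.6 − 2(21.42) = 13.75
  D: 0 + 1(21.42) − 1(13.3) = 8.122
  B: 0 + 1(13.3) = 13.3
Total out = 35.18 mol/s; y_D = 8.122 / 35.18 = 0.2309.

0.231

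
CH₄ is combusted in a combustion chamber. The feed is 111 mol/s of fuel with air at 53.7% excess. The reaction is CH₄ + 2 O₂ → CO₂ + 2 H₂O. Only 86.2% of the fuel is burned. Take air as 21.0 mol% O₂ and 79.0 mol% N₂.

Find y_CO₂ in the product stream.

0.0551

Stoichiometric O₂ = 2 × 111 = 222 mol/s; O₂ fed = 222 × 1.537 = 341.2 mol/s.
N₂ fed = 341.2 × 79/21 = 1284 mol/s.
Fuel reacted = 0.862 × 111 → ξ = 95.68 mol/s.
Outlet (n = n₀ + ν ξ):
  CH₄: 111 − 1(95.68) = 15.32
  O₂: 341.2 − 2(95.68) = 149.8
  N₂: 1284 (inert)
  CO₂: 0 + 1(95.68) = 95.68
  H₂O: 0 + 2(95.68) = 191.4
Total out = 1736 mol/s; y_CO₂ = 95.68 / 1736 = 0.05512.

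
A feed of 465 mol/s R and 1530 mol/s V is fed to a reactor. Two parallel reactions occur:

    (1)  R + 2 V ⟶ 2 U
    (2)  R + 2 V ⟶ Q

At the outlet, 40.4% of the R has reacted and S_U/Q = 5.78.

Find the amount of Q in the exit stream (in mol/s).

Conversion of R: R consumed = 0.404 × 465 = 187.9 mol/s = 1ξ₁ + 1ξ₂.
Selectivity: 2ξ₁ / (1ξ₂) = 5.78 → ξ₁ = 2.89 ξ₂.
Substitute: (1·2.89 + 1) ξ₂ = 187.9 → ξ₂ = 48.29 mol/s, ξ₁ = 139.6 mol/s.
Outlet amounts (n = n₀ + Σ ν·ξ):
  R: 465 − 1(139.6) − 1(48.29) = 277.1
  V: 1530 − 2(139.6) − 2(48.29) = 1154
  U: 0 + 2(139.6) = 279.1
  Q: 0 + 1(48.29) = 48.29

48.3 mol/s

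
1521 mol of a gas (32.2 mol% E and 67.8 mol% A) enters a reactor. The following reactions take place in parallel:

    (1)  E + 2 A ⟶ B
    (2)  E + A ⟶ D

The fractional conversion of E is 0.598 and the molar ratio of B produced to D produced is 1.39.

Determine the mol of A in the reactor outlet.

Conversion of E: E consumed = 0.598 × 489.8 = 292.9 mol = 1ξ₁ + 1ξ₂.
Selectivity: 1ξ₁ / (1ξ₂) = 1.39 → ξ₁ = 1.39 ξ₂.
Substitute: (1·1.39 + 1) ξ₂ = 292.9 → ξ₂ = 122.5 mol, ξ₁ = 170.3 mol.
Outlet amounts (n = n₀ + Σ ν·ξ):
  E: 489.8 − 1(170.3) − 1(122.5) = 196.9
  A: 1031 − 2(170.3) − 1(122.5) = 568
  B: 0 + 1(170.3) = 170.3
  D: 0 + 1(122.5) = 122.5

568 mol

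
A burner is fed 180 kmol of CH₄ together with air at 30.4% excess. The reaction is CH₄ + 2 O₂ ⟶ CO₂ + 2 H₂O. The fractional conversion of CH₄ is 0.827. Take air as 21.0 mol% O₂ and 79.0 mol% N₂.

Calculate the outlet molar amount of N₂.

1770 kmol

Stoichiometric O₂ = 2 × 180 = 360 kmol; O₂ fed = 360 × 1.304 = 469.4 kmol.
N₂ fed = 469.4 × 79/21 = 1766 kmol.
Fuel reacted = 0.827 × 180 → ξ = 148.9 kmol.
Outlet (n = n₀ + ν ξ):
  CH₄: 180 − 1(148.9) = 31.14
  O₂: 469.4 − 2(148.9) = 171.7
  N₂: 1766 (inert)
  CO₂: 0 + 1(148.9) = 148.9
  H₂O: 0 + 2(148.9) = 297.7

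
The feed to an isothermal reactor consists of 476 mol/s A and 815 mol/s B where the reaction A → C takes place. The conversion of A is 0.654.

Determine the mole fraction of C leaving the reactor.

A reacted = 0.654 × 476 = 311.3 mol/s; ν_A = −1, so ξ = 311.3/1 = 311.3 mol/s.
Outlet amounts (n = n₀ + ν ξ):
  A: 476 − 1(311.3) = 164.7
  C: 0 + 1(311.3) = 311.3
  B: 815 (inert)
Total out = 1291 mol/s; y_C = 311.3 / 1291 = 0.2411.

0.241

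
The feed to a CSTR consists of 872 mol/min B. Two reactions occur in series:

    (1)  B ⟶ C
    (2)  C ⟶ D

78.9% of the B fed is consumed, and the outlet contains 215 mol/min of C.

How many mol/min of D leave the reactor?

Conversion of B: B consumed = 1ξ₁ = 0.789 × 872 → ξ₁ = 688 mol/min.
C balance: n_C = 0 + 1ξ₁ − 1ξ₂ = 215 → ξ₂ = (1·688 − 215)/1 = 473 mol/min.
Outlet amounts (n = n₀ + Σ ν·ξ):
  B: 872 − 1(688) = 184
  C: 0 + 1(688) − 1(473) = 215
  D: 0 + 1(473) = 473

473 mol/min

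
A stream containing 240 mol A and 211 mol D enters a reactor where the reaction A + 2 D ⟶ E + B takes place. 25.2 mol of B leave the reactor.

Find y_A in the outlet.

0.504

For B: n = n₀ + 1ξ → 25.2 = 0 + 1ξ, giving ξ = 25.2 mol.
Outlet amounts (n = n₀ + ν ξ):
  A: 240 − 1(25.2) = 214.8
  D: 211 − 2(25.2) = 160.6
  E: 0 + 1(25.2) = 25.2
  B: 0 + 1(25.2) = 25.2
Total out = 425.8 mol; y_A = 214.8 / 425.8 = 0.5045.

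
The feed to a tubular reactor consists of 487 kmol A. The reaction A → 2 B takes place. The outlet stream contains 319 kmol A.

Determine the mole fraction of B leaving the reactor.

For A: n = n₀ − 1ξ → 319 = 487 − 1ξ, giving ξ = 168 kmol.
Outlet amounts (n = n₀ + ν ξ):
  A: 487 − 1(168) = 319
  B: 0 + 2(168) = 336
Total out = 655 kmol; y_B = 336 / 655 = 0.513.

0.513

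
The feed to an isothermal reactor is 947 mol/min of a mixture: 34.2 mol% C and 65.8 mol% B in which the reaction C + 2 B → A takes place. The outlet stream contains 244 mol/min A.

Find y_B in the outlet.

For A: n = n₀ + 1ξ → 244 = 0 + 1ξ, giving ξ = 244 mol/min.
Outlet amounts (n = n₀ + ν ξ):
  C: 323.9 − 1(244) = 79.87
  B: 623.1 − 2(244) = 135.1
  A: 0 + 1(244) = 244
Total out = 459 mol/min; y_B = 135.1 / 459 = 0.2944.

0.294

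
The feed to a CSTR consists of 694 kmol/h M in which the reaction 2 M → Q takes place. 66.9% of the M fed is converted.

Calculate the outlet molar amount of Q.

232 kmol/h

M reacted = 0.669 × 694 = 464.3 kmol/h; ν_M = −2, so ξ = 464.3/2 = 232.1 kmol/h.
Outlet amounts (n = n₀ + ν ξ):
  M: 694 − 2(232.1) = 229.7
  Q: 0 + 1(232.1) = 232.1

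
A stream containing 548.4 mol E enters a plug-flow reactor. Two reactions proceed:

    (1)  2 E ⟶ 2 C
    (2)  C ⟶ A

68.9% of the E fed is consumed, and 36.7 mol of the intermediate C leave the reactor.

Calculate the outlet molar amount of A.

Conversion of E: E consumed = 2ξ₁ = 0.689 × 548.4 → ξ₁ = 188.9 mol.
C balance: n_C = 0 + 2ξ₁ − 1ξ₂ = 36.7 → ξ₂ = (2·188.9 − 36.7)/1 = 341.1 mol.
Outlet amounts (n = n₀ + Σ ν·ξ):
  E: 548.4 − 2(188.9) = 170.6
  C: 0 + 2(188.9) − 1(341.1) = 36.7
  A: 0 + 1(341.1) = 341.1

341 mol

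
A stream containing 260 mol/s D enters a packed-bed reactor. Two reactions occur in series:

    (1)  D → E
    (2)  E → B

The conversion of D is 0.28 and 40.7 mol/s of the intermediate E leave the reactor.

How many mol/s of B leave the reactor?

32.1 mol/s

Conversion of D: D consumed = 1ξ₁ = 0.28 × 260 → ξ₁ = 72.8 mol/s.
E balance: n_E = 0 + 1ξ₁ − 1ξ₂ = 40.7 → ξ₂ = (1·72.8 − 40.7)/1 = 32.1 mol/s.
Outlet amounts (n = n₀ + Σ ν·ξ):
  D: 260 − 1(72.8) = 187.2
  E: 0 + 1(72.8) − 1(32.1) = 40.7
  B: 0 + 1(32.1) = 32.1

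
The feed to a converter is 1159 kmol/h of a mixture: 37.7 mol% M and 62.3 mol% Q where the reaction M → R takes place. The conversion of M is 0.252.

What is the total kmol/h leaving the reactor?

M reacted = 0.252 × 436.9 = 110.1 kmol/h; ν_M = −1, so ξ = 110.1/1 = 110.1 kmol/h.
Outlet amounts (n = n₀ + ν ξ):
  M: 436.9 − 1(110.1) = 326.8
  R: 0 + 1(110.1) = 110.1
  Q: 722.1 (inert)
Total out = 326.8 + 110.1 + 722.1 = 1159 kmol/h.

1160 kmol/h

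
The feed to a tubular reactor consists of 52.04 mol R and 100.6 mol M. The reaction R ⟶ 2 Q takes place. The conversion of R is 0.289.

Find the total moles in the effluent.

R reacted = 0.289 × 52.04 = 15.04 mol; ν_R = −1, so ξ = 15.04/1 = 15.04 mol.
Outlet amounts (n = n₀ + ν ξ):
  R: 52.04 − 1(15.04) = 37
  Q: 0 + 2(15.04) = 30.08
  M: 100.6 (inert)
Total out = 37 + 30.08 + 100.6 = 167.7 mol.

168 mol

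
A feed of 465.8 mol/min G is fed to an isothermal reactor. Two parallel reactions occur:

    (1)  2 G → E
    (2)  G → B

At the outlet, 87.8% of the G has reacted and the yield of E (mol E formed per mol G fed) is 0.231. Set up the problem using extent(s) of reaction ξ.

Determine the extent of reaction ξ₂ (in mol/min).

Yield of E: 1ξ₁ / 465.8 = 0.231 → ξ₁ = 107.6 mol/min.
Conversion of G: 2ξ₁ + 1ξ₂ = 0.878 × 465.8 = 409 → ξ₂ = 193.8 mol/min.
Outlet amounts (n = n₀ + Σ ν·ξ):
  G: 465.8 − 2(107.6) − 1(193.8) = 56.83
  E: 0 + 1(107.6) = 107.6
  B: 0 + 1(193.8) = 193.8

ξ₂ = 194 mol/min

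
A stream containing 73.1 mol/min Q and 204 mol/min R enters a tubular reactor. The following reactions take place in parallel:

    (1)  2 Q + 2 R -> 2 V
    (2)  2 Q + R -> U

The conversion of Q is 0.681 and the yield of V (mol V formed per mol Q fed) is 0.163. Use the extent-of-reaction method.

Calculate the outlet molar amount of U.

Yield of V: 2ξ₁ / 73.1 = 0.163 → ξ₁ = 5.958 mol/min.
Conversion of Q: 2ξ₁ + 2ξ₂ = 0.681 × 73.1 = 49.78 → ξ₂ = 18.93 mol/min.
Outlet amounts (n = n₀ + Σ ν·ξ):
  Q: 73.1 − 2(5.958) − 2(18.93) = 23.32
  R: 204 − 2(5.958) − 1(18.93) = 173.2
  V: 0 + 2(5.958) = 11.92
  U: 0 + 1(18.93) = 18.93

18.9 mol/min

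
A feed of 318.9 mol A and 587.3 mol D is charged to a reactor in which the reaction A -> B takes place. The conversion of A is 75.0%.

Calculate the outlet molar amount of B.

A reacted = 0.75 × 318.9 = 239.2 mol; ν_A = −1, so ξ = 239.2/1 = 239.2 mol.
Outlet amounts (n = n₀ + ν ξ):
  A: 318.9 − 1(239.2) = 79.72
  B: 0 + 1(239.2) = 239.2
  D: 587.3 (inert)

239 mol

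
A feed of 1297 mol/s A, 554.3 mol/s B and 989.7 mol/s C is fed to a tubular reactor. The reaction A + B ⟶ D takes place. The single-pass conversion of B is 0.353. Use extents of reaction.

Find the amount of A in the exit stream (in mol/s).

B reacted = 0.353 × 554.3 = 195.7 mol/s; ν_B = −1, so ξ = 195.7/1 = 195.7 mol/s.
Outlet amounts (n = n₀ + ν ξ):
  A: 1297 − 1(195.7) = 1101
  B: 554.3 − 1(195.7) = 358.6
  D: 0 + 1(195.7) = 195.7
  C: 989.7 (inert)

1100 mol/s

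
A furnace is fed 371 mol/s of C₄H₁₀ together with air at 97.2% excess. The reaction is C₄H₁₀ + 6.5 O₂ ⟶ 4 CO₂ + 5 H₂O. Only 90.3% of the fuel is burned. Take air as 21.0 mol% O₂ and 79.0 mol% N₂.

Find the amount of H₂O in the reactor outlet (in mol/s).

1680 mol/s

Stoichiometric O₂ = 6.5 × 371 = 2412 mol/s; O₂ fed = 2412 × 1.972 = 4755 mol/s.
N₂ fed = 4755 × 79/21 = 17890 mol/s.
Fuel reacted = 0.903 × 371 → ξ = 335 mol/s.
Outlet (n = n₀ + ν ξ):
  C₄H₁₀: 371 − 1(335) = 35.99
  O₂: 4755 − 6.5(335) = 2578
  N₂: 17890 (inert)
  CO₂: 0 + 4(335) = 1340
  H₂O: 0 + 5(335) = 1675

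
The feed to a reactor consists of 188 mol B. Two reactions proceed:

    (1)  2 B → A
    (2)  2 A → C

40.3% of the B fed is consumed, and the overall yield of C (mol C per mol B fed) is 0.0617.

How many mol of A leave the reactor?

Conversion of B: B consumed = 2ξ₁ = 0.403 × 188 → ξ₁ = 37.88 mol.
Yield of C: 1ξ₂ / 188 = 0.0617 → ξ₂ = 11.6 mol.
Outlet amounts (n = n₀ + Σ ν·ξ):
  B: 188 − 2(37.88) = 112.2
  A: 0 + 1(37.88) − 2(11.6) = 14.68
  C: 0 + 1(11.6) = 11.6

14.7 mol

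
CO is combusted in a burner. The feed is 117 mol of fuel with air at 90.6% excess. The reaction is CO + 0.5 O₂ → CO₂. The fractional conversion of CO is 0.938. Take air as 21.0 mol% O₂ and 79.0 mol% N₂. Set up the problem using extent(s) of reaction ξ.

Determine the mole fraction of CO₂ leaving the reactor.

Stoichiometric O₂ = 0.5 × 117 = 58.5 mol; O₂ fed = 58.5 × 1.906 = 111.5 mol.
N₂ fed = 111.5 × 79/21 = 419.5 mol.
Fuel reacted = 0.938 × 117 → ξ = 109.7 mol.
Outlet (n = n₀ + ν ξ):
  CO: 117 − 1(109.7) = 7.254
  O₂: 111.5 − 0.5(109.7) = 56.63
  N₂: 419.5 (inert)
  CO₂: 0 + 1(109.7) = 109.7
Total out = 593.1 mol; y_CO₂ = 109.7 / 593.1 = 0.185.

0.185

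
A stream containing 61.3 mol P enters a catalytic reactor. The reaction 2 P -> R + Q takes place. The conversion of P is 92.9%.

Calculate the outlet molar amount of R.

28.5 mol

P reacted = 0.929 × 61.3 = 56.95 mol; ν_P = −2, so ξ = 56.95/2 = 28.47 mol.
Outlet amounts (n = n₀ + ν ξ):
  P: 61.3 − 2(28.47) = 4.352
  R: 0 + 1(28.47) = 28.47
  Q: 0 + 1(28.47) = 28.47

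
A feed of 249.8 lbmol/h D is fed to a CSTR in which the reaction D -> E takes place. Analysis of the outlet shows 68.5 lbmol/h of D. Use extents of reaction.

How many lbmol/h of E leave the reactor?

For D: n = n₀ − 1ξ → 68.5 = 249.8 − 1ξ, giving ξ = 181.3 lbmol/h.
Outlet amounts (n = n₀ + ν ξ):
  D: 249.8 − 1(181.3) = 68.5
  E: 0 + 1(181.3) = 181.3

181 lbmol/h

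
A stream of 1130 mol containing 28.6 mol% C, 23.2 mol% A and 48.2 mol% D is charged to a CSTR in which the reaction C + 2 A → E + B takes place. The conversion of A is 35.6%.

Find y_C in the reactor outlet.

0.255

A reacted = 0.356 × 262.2 = 93.33 mol; ν_A = −2, so ξ = 93.33/2 = 46.66 mol.
Outlet amounts (n = n₀ + ν ξ):
  C: 323.2 − 1(46.66) = 276.5
  A: 262.2 − 2(46.66) = 168.8
  E: 0 + 1(46.66) = 46.66
  B: 0 + 1(46.66) = 46.66
  D: 544.7 (inert)
Total out = 1083 mol; y_C = 276.5 / 1083 = 0.2552.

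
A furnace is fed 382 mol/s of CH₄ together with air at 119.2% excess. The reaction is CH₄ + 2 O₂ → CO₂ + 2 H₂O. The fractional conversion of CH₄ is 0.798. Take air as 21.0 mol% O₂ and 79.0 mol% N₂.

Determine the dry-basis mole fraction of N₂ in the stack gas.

Stoichiometric O₂ = 2 × 382 = 764 mol/s; O₂ fed = 764 × 2.192 = 1675 mol/s.
N₂ fed = 1675 × 79/21 = 6300 mol/s.
Fuel reacted = 0.798 × 382 → ξ = 304.8 mol/s.
Outlet (n = n₀ + ν ξ):
  CH₄: 382 − 1(304.8) = 77.16
  O₂: 1675 − 2(304.8) = 1065
  N₂: 6300 (inert)
  CO₂: 0 + 1(304.8) = 304.8
  H₂O: 0 + 2(304.8) = 609.7
Dry total = 7747 mol/s; y_N₂ (dry) = 6300 / 7747 = 0.8132.

0.813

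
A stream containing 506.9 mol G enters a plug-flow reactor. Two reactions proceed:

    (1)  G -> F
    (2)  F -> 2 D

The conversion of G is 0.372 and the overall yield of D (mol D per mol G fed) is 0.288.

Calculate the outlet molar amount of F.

116 mol

Conversion of G: G consumed = 1ξ₁ = 0.372 × 506.9 → ξ₁ = 188.6 mol.
Yield of D: 2ξ₂ / 506.9 = 0.288 → ξ₂ = 72.99 mol.
Outlet amounts (n = n₀ + Σ ν·ξ):
  G: 506.9 − 1(188.6) = 318.3
  F: 0 + 1(188.6) − 1(72.99) = 115.6
  D: 0 + 2(72.99) = 146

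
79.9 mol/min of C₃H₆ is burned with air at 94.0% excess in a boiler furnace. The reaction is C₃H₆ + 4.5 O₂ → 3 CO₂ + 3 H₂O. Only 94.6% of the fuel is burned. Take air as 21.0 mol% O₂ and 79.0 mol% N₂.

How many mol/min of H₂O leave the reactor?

Stoichiometric O₂ = 4.5 × 79.9 = 359.6 mol/min; O₂ fed = 359.6 × 1.940 = 697.5 mol/min.
N₂ fed = 697.5 × 79/21 = 2624 mol/min.
Fuel reacted = 0.946 × 79.9 → ξ = 75.59 mol/min.
Outlet (n = n₀ + ν ξ):
  C₃H₆: 79.9 − 1(75.59) = 4.315
  O₂: 697.5 − 4.5(75.59) = 357.4
  N₂: 2624 (inert)
  CO₂: 0 + 3(75.59) = 226.8
  H₂O: 0 + 3(75.59) = 226.8

227 mol/min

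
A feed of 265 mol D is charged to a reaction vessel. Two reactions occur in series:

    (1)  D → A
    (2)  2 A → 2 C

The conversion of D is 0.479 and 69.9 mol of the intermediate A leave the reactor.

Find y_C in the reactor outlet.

Conversion of D: D consumed = 1ξ₁ = 0.479 × 265 → ξ₁ = 126.9 mol.
A balance: n_A = 0 + 1ξ₁ − 2ξ₂ = 69.9 → ξ₂ = (1·126.9 − 69.9)/2 = 28.52 mol.
Outlet amounts (n = n₀ + Σ ν·ξ):
  D: 265 − 1(126.9) = 138.1
  A: 0 + 1(126.9) − 2(28.52) = 69.9
  C: 0 + 2(28.52) = 57.03
Total out = 265 mol; y_C = 57.03 / 265 = 0.2152.

0.215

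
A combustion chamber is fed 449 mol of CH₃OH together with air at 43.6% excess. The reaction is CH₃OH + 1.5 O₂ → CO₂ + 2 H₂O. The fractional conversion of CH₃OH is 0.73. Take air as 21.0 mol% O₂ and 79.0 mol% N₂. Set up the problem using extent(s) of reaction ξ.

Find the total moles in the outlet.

5220 mol

Stoichiometric O₂ = 1.5 × 449 = 673.5 mol; O₂ fed = 673.5 × 1.436 = 967.1 mol.
N₂ fed = 967.1 × 79/21 = 3638 mol.
Fuel reacted = 0.73 × 449 → ξ = 327.8 mol.
Outlet (n = n₀ + ν ξ):
  CH₃OH: 449 − 1(327.8) = 121.2
  O₂: 967.1 − 1.5(327.8) = 475.5
  N₂: 3638 (inert)
  CO₂: 0 + 1(327.8) = 327.8
  H₂O: 0 + 2(327.8) = 655.5
Total out = 121.2 + 475.5 + 3638 + 327.8 + 655.5 = 5218 mol.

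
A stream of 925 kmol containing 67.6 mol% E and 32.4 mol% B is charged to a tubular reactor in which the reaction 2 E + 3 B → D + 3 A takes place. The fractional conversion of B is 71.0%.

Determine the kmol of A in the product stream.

B reacted = 0.71 × 299.7 = 212.8 kmol; ν_B = −3, so ξ = 212.8/3 = 70.93 kmol.
Outlet amounts (n = n₀ + ν ξ):
  E: 625.3 − 2(70.93) = 483.4
  B: 299.7 − 3(70.93) = 86.91
  D: 0 + 1(70.93) = 70.93
  A: 0 + 3(70.93) = 212.8

213 kmol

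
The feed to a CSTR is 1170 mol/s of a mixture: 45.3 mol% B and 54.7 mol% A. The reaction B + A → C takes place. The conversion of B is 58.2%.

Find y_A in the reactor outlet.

0.385

B reacted = 0.582 × 530 = 308.5 mol/s; ν_B = −1, so ξ = 308.5/1 = 308.5 mol/s.
Outlet amounts (n = n₀ + ν ξ):
  B: 530 − 1(308.5) = 221.5
  A: 640 − 1(308.5) = 331.5
  C: 0 + 1(308.5) = 308.5
Total out = 861.5 mol/s; y_A = 331.5 / 861.5 = 0.3848.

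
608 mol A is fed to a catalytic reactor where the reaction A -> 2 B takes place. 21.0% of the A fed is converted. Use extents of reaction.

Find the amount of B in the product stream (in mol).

A reacted = 0.21 × 608 = 127.7 mol; ν_A = −1, so ξ = 127.7/1 = 127.7 mol.
Outlet amounts (n = n₀ + ν ξ):
  A: 608 − 1(127.7) = 480.3
  B: 0 + 2(127.7) = 255.4

255 mol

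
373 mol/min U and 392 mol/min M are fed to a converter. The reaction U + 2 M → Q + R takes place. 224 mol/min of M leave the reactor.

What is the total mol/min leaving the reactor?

681 mol/min

For M: n = n₀ − 2ξ → 224 = 392 − 2ξ, giving ξ = 84 mol/min.
Outlet amounts (n = n₀ + ν ξ):
  U: 373 − 1(84) = 289
  M: 392 − 2(84) = 224
  Q: 0 + 1(84) = 84
  R: 0 + 1(84) = 84
Total out = 289 + 224 + 84 + 84 = 681 mol/min.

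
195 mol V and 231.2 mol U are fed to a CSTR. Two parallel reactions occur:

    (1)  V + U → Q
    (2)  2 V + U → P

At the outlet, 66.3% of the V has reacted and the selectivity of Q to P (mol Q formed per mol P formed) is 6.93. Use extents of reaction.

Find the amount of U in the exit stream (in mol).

116 mol

Conversion of V: V consumed = 0.663 × 195 = 129.3 mol = 1ξ₁ + 2ξ₂.
Selectivity: 1ξ₁ / (1ξ₂) = 6.93 → ξ₁ = 6.93 ξ₂.
Substitute: (1·6.93 + 2) ξ₂ = 129.3 → ξ₂ = 14.48 mol, ξ₁ = 100.3 mol.
Outlet amounts (n = n₀ + Σ ν·ξ):
  V: 195 − 1(100.3) − 2(14.48) = 65.72
  U: 231.2 − 1(100.3) − 1(14.48) = 116.4
  Q: 0 + 1(100.3) = 100.3
  P: 0 + 1(14.48) = 14.48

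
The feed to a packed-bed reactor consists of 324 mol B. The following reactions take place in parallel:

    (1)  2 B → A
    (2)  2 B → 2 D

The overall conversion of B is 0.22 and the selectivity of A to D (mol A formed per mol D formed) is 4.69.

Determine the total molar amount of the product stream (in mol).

Conversion of B: B consumed = 0.22 × 324 = 71.28 mol = 2ξ₁ + 2ξ₂.
Selectivity: 1ξ₁ / (2ξ₂) = 4.69 → ξ₁ = 9.38 ξ₂.
Substitute: (2·9.38 + 2) ξ₂ = 71.28 → ξ₂ = 3.434 mol, ξ₁ = 32.21 mol.
Outlet amounts (n = n₀ + Σ ν·ξ):
  B: 324 − 2(32.21) − 2(3.434) = 252.7
  A: 0 + 1(32.21) = 32.21
  D: 0 + 2(3.434) = 6.867
Total out = 252.7 + 32.21 + 6.867 = 291.8 mol.

292 mol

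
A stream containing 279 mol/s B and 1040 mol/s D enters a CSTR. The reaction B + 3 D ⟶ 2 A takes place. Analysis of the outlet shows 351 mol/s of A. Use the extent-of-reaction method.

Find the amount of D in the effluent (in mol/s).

For A: n = n₀ + 2ξ → 351 = 0 + 2ξ, giving ξ = 175.5 mol/s.
Outlet amounts (n = n₀ + ν ξ):
  B: 279 − 1(175.5) = 103.5
  D: 1040 − 3(175.5) = 513.5
  A: 0 + 2(175.5) = 351

514 mol/s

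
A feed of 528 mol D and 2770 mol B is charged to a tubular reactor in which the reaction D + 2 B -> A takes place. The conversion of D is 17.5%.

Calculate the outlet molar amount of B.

2590 mol

D reacted = 0.175 × 528 = 92.4 mol; ν_D = −1, so ξ = 92.4/1 = 92.4 mol.
Outlet amounts (n = n₀ + ν ξ):
  D: 528 − 1(92.4) = 435.6
  B: 2770 − 2(92.4) = 2585
  A: 0 + 1(92.4) = 92.4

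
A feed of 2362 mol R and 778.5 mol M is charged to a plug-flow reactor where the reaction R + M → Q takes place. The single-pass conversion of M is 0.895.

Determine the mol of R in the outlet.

1670 mol

M reacted = 0.895 × 778.5 = 696.8 mol; ν_M = −1, so ξ = 696.8/1 = 696.8 mol.
Outlet amounts (n = n₀ + ν ξ):
  R: 2362 − 1(696.8) = 1665
  M: 778.5 − 1(696.8) = 81.74
  Q: 0 + 1(696.8) = 696.8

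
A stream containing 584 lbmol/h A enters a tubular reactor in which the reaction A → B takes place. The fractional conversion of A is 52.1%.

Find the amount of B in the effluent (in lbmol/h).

A reacted = 0.521 × 584 = 304.3 lbmol/h; ν_A = −1, so ξ = 304.3/1 = 304.3 lbmol/h.
Outlet amounts (n = n₀ + ν ξ):
  A: 584 − 1(304.3) = 279.7
  B: 0 + 1(304.3) = 304.3

304 lbmol/h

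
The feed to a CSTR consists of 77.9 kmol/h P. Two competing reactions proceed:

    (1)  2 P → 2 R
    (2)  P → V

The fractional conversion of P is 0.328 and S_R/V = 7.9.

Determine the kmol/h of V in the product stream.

Conversion of P: P consumed = 0.328 × 77.9 = 25.55 kmol/h = 2ξ₁ + 1ξ₂.
Selectivity: 2ξ₁ / (1ξ₂) = 7.9 → ξ₁ = 3.95 ξ₂.
Substitute: (2·3.95 + 1) ξ₂ = 25.55 → ξ₂ = 2.871 kmol/h, ξ₁ = 11.34 kmol/h.
Outlet amounts (n = n₀ + Σ ν·ξ):
  P: 77.9 − 2(11.34) − 1(2.871) = 52.35
  R: 0 + 2(11.34) = 22.68
  V: 0 + 1(2.871) = 2.871

2.87 kmol/h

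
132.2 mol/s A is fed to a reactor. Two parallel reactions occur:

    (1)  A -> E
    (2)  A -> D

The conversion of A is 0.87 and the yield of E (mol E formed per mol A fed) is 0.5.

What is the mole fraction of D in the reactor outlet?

Yield of E: 1ξ₁ / 132.2 = 0.5 → ξ₁ = 66.1 mol/s.
Conversion of A: 1ξ₁ + 1ξ₂ = 0.87 × 132.2 = 115 → ξ₂ = 48.91 mol/s.
Outlet amounts (n = n₀ + Σ ν·ξ):
  A: 132.2 − 1(66.1) − 1(48.91) = 17.19
  E: 0 + 1(66.1) = 66.1
  D: 0 + 1(48.91) = 48.91
Total out = 132.2 mol/s; y_D = 48.91 / 132.2 = 0.37.

0.37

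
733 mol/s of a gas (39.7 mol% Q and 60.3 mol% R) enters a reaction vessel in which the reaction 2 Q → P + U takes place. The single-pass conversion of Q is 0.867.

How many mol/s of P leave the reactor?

126 mol/s

Q reacted = 0.867 × 291 = 252.3 mol/s; ν_Q = −2, so ξ = 252.3/2 = 126.1 mol/s.
Outlet amounts (n = n₀ + ν ξ):
  Q: 291 − 2(126.1) = 38.7
  P: 0 + 1(126.1) = 126.1
  U: 0 + 1(126.1) = 126.1
  R: 442 (inert)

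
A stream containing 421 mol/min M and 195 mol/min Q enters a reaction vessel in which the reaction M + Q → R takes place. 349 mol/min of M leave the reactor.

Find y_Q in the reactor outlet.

For M: n = n₀ − 1ξ → 349 = 421 − 1ξ, giving ξ = 72 mol/min.
Outlet amounts (n = n₀ + ν ξ):
  M: 421 − 1(72) = 349
  Q: 195 − 1(72) = 123
  R: 0 + 1(72) = 72
Total out = 544 mol/min; y_Q = 123 / 544 = 0.2261.

0.226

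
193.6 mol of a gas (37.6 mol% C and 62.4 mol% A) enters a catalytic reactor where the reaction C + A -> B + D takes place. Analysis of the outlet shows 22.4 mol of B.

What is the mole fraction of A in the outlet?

For B: n = n₀ + 1ξ → 22.4 = 0 + 1ξ, giving ξ = 22.4 mol.
Outlet amounts (n = n₀ + ν ξ):
  C: 72.79 − 1(22.4) = 50.39
  A: 120.8 − 1(22.4) = 98.41
  B: 0 + 1(22.4) = 22.4
  D: 0 + 1(22.4) = 22.4
Total out = 193.6 mol; y_A = 98.41 / 193.6 = 0.5083.

0.508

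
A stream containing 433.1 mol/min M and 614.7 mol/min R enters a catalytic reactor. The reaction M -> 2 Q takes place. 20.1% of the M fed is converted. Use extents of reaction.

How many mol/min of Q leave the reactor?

174 mol/min

M reacted = 0.201 × 433.1 = 87.05 mol/min; ν_M = −1, so ξ = 87.05/1 = 87.05 mol/min.
Outlet amounts (n = n₀ + ν ξ):
  M: 433.1 − 1(87.05) = 346
  Q: 0 + 2(87.05) = 174.1
  R: 614.7 (inert)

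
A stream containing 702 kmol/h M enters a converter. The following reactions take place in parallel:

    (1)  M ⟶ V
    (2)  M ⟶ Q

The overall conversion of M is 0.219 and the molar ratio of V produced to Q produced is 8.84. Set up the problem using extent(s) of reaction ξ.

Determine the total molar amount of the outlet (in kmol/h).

Conversion of M: M consumed = 0.219 × 702 = 153.7 kmol/h = 1ξ₁ + 1ξ₂.
Selectivity: 1ξ₁ / (1ξ₂) = 8.84 → ξ₁ = 8.84 ξ₂.
Substitute: (1·8.84 + 1) ξ₂ = 153.7 → ξ₂ = 15.62 kmol/h, ξ₁ = 138.1 kmol/h.
Outlet amounts (n = n₀ + Σ ν·ξ):
  M: 702 − 1(138.1) − 1(15.62) = 548.3
  V: 0 + 1(138.1) = 138.1
  Q: 0 + 1(15.62) = 15.62
Total out = 548.3 + 138.1 + 15.62 = 702 kmol/h.

702 kmol/h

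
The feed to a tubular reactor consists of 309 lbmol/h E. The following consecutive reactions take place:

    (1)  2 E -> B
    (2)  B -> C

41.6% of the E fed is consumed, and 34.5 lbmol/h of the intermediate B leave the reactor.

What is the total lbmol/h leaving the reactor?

245 lbmol/h

Conversion of E: E consumed = 2ξ₁ = 0.416 × 309 → ξ₁ = 64.27 lbmol/h.
B balance: n_B = 0 + 1ξ₁ − 1ξ₂ = 34.5 → ξ₂ = (1·64.27 − 34.5)/1 = 29.77 lbmol/h.
Outlet amounts (n = n₀ + Σ ν·ξ):
  E: 309 − 2(64.27) = 180.5
  B: 0 + 1(64.27) − 1(29.77) = 34.5
  C: 0 + 1(29.77) = 29.77
Total out = 180.5 + 34.5 + 29.77 = 244.7 lbmol/h.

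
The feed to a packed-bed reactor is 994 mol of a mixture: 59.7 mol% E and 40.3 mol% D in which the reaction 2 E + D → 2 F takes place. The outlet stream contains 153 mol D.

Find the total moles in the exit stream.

For D: n = n₀ − 1ξ → 153 = 400.6 − 1ξ, giving ξ = 247.6 mol.
Outlet amounts (n = n₀ + ν ξ):
  E: 593.4 − 2(247.6) = 98.25
  D: 400.6 − 1(247.6) = 153
  F: 0 + 2(247.6) = 495.2
Total out = 98.25 + 153 + 495.2 = 746.4 mol.

746 mol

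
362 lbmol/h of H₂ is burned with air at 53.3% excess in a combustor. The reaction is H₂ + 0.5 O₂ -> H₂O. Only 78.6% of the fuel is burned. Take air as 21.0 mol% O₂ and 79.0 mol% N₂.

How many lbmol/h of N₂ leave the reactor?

Stoichiometric O₂ = 0.5 × 362 = 181 lbmol/h; O₂ fed = 181 × 1.533 = 277.5 lbmol/h.
N₂ fed = 277.5 × 79/21 = 1044 lbmol/h.
Fuel reacted = 0.786 × 362 → ξ = 284.5 lbmol/h.
Outlet (n = n₀ + ν ξ):
  H₂: 362 − 1(284.5) = 77.47
  O₂: 277.5 − 0.5(284.5) = 135.2
  N₂: 1044 (inert)
  H₂O: 0 + 1(284.5) = 284.5

1040 lbmol/h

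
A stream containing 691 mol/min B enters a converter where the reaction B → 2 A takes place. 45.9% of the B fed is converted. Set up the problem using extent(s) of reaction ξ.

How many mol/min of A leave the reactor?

B reacted = 0.459 × 691 = 317.2 mol/min; ν_B = −1, so ξ = 317.2/1 = 317.2 mol/min.
Outlet amounts (n = n₀ + ν ξ):
  B: 691 − 1(317.2) = 373.8
  A: 0 + 2(317.2) = 634.3

634 mol/min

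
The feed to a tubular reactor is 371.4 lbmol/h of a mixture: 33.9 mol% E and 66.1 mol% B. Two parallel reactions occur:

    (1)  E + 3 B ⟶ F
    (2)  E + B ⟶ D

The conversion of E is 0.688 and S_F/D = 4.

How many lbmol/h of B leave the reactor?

20.3 lbmol/h

Conversion of E: E consumed = 0.688 × 125.9 = 86.62 lbmol/h = 1ξ₁ + 1ξ₂.
Selectivity: 1ξ₁ / (1ξ₂) = 4 → ξ₁ = 4 ξ₂.
Substitute: (1·4 + 1) ξ₂ = 86.62 → ξ₂ = 17.32 lbmol/h, ξ₁ = 69.3 lbmol/h.
Outlet amounts (n = n₀ + Σ ν·ξ):
  E: 125.9 − 1(69.3) − 1(17.32) = 39.28
  B: 245.5 − 3(69.3) − 1(17.32) = 20.28
  F: 0 + 1(69.3) = 69.3
  D: 0 + 1(17.32) = 17.32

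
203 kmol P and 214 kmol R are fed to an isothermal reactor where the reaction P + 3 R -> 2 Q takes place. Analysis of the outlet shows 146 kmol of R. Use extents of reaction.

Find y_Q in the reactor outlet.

0.122

For R: n = n₀ − 3ξ → 146 = 214 − 3ξ, giving ξ = 22.67 kmol.
Outlet amounts (n = n₀ + ν ξ):
  P: 203 − 1(22.67) = 180.3
  R: 214 − 3(22.67) = 146
  Q: 0 + 2(22.67) = 45.33
Total out = 371.7 kmol; y_Q = 45.33 / 371.7 = 0.122.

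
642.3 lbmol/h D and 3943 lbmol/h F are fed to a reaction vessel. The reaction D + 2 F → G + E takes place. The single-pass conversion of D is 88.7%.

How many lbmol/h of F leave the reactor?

2800 lbmol/h

D reacted = 0.887 × 642.3 = 569.7 lbmol/h; ν_D = −1, so ξ = 569.7/1 = 569.7 lbmol/h.
Outlet amounts (n = n₀ + ν ξ):
  D: 642.3 − 1(569.7) = 72.58
  F: 3943 − 2(569.7) = 2804
  G: 0 + 1(569.7) = 569.7
  E: 0 + 1(569.7) = 569.7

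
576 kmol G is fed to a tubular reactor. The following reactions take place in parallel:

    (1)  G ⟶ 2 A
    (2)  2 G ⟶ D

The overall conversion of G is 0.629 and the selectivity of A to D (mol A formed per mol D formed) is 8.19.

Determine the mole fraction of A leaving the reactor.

Conversion of G: G consumed = 0.629 × 576 = 362.3 kmol = 1ξ₁ + 2ξ₂.
Selectivity: 2ξ₁ / (1ξ₂) = 8.19 → ξ₁ = 4.095 ξ₂.
Substitute: (1·4.095 + 2) ξ₂ = 362.3 → ξ₂ = 59.44 kmol, ξ₁ = 243.4 kmol.
Outlet amounts (n = n₀ + Σ ν·ξ):
  G: 576 − 1(243.4) − 2(59.44) = 213.7
  A: 0 + 2(243.4) = 486.8
  D: 0 + 1(59.44) = 59.44
Total out = 760 kmol; y_A = 486.8 / 760 = 0.6406.

0.641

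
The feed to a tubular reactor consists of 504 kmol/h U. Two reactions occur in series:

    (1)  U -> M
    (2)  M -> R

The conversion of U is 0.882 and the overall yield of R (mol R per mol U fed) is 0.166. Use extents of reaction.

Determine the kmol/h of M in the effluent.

Conversion of U: U consumed = 1ξ₁ = 0.882 × 504 → ξ₁ = 444.5 kmol/h.
Yield of R: 1ξ₂ / 504 = 0.166 → ξ₂ = 83.66 kmol/h.
Outlet amounts (n = n₀ + Σ ν·ξ):
  U: 504 − 1(444.5) = 59.47
  M: 0 + 1(444.5) − 1(83.66) = 360.9
  R: 0 + 1(83.66) = 83.66

361 kmol/h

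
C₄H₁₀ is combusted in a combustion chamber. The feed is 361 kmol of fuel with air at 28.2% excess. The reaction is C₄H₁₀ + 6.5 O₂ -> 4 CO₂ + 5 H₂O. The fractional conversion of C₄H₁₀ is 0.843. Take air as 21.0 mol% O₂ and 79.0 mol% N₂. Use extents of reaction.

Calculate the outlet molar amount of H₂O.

Stoichiometric O₂ = 6.5 × 361 = 2346 kmol; O₂ fed = 2346 × 1.282 = 3008 kmol.
N₂ fed = 3008 × 79/21 = 11320 kmol.
Fuel reacted = 0.843 × 361 → ξ = 304.3 kmol.
Outlet (n = n₀ + ν ξ):
  C₄H₁₀: 361 − 1(304.3) = 56.68
  O₂: 3008 − 6.5(304.3) = 1030
  N₂: 11320 (inert)
  CO₂: 0 + 4(304.3) = 1217
  H₂O: 0 + 5(304.3) = 1522

1520 kmol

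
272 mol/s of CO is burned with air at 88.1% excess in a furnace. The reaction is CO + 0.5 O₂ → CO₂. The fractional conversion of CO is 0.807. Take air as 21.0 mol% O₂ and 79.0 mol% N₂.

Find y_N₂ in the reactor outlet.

Stoichiometric O₂ = 0.5 × 272 = 136 mol/s; O₂ fed = 136 × 1.881 = 255.8 mol/s.
N₂ fed = 255.8 × 79/21 = 962.4 mol/s.
Fuel reacted = 0.807 × 272 → ξ = 219.5 mol/s.
Outlet (n = n₀ + ν ξ):
  CO: 272 − 1(219.5) = 52.5
  O₂: 255.8 − 0.5(219.5) = 146.1
  N₂: 962.4 (inert)
  CO₂: 0 + 1(219.5) = 219.5
Total out = 1380 mol/s; y_N₂ = 962.4 / 1380 = 0.6971.

0.697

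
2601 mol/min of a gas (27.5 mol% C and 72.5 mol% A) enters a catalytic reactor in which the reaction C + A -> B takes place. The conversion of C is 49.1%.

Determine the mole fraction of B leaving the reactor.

C reacted = 0.491 × 715.3 = 351.2 mol/min; ν_C = −1, so ξ = 351.2/1 = 351.2 mol/min.
Outlet amounts (n = n₀ + ν ξ):
  C: 715.3 − 1(351.2) = 364.1
  A: 1886 − 1(351.2) = 1535
  B: 0 + 1(351.2) = 351.2
Total out = 2250 mol/min; y_B = 351.2 / 2250 = 0.1561.

0.156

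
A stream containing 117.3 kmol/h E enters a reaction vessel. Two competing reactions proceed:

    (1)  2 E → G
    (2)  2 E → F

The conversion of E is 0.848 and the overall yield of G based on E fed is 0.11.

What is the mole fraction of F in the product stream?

Yield of G: 1ξ₁ / 117.3 = 0.11 → ξ₁ = 12.9 kmol/h.
Conversion of E: 2ξ₁ + 2ξ₂ = 0.848 × 117.3 = 99.47 → ξ₂ = 36.83 kmol/h.
Outlet amounts (n = n₀ + Σ ν·ξ):
  E: 117.3 − 2(12.9) − 2(36.83) = 17.83
  G: 0 + 1(12.9) = 12.9
  F: 0 + 1(36.83) = 36.83
Total out = 67.56 kmol/h; y_F = 36.83 / 67.56 = 0.5451.

0.545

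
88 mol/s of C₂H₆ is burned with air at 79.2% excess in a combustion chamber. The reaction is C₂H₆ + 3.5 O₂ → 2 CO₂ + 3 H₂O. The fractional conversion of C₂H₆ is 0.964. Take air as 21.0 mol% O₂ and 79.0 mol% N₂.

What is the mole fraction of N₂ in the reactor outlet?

0.753

Stoichiometric O₂ = 3.5 × 88 = 308 mol/s; O₂ fed = 308 × 1.792 = 551.9 mol/s.
N₂ fed = 551.9 × 79/21 = 2076 mol/s.
Fuel reacted = 0.964 × 88 → ξ = 84.83 mol/s.
Outlet (n = n₀ + ν ξ):
  C₂H₆: 88 − 1(84.83) = 3.168
  O₂: 551.9 − 3.5(84.83) = 255
  N₂: 2076 (inert)
  CO₂: 0 + 2(84.83) = 169.7
  H₂O: 0 + 3(84.83) = 254.5
Total out = 2759 mol/s; y_N₂ = 2076 / 2759 = 0.7527.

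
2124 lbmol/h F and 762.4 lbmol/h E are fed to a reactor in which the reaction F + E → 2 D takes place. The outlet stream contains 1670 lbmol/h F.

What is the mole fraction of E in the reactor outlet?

0.107

For F: n = n₀ − 1ξ → 1670 = 2124 − 1ξ, giving ξ = 454 lbmol/h.
Outlet amounts (n = n₀ + ν ξ):
  F: 2124 − 1(454) = 1670
  E: 762.4 − 1(454) = 308.4
  D: 0 + 2(454) = 908
Total out = 2886 lbmol/h; y_E = 308.4 / 2886 = 0.1068.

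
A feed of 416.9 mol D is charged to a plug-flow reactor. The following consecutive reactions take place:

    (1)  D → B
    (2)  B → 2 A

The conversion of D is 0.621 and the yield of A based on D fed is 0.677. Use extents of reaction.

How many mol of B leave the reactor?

Conversion of D: D consumed = 1ξ₁ = 0.621 × 416.9 → ξ₁ = 258.9 mol.
Yield of A: 2ξ₂ / 416.9 = 0.677 → ξ₂ = 141.1 mol.
Outlet amounts (n = n₀ + Σ ν·ξ):
  D: 416.9 − 1(258.9) = 158
  B: 0 + 1(258.9) − 1(141.1) = 117.8
  A: 0 + 2(141.1) = 282.2

118 mol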